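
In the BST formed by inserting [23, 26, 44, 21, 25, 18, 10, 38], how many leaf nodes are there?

Tree built from: [23, 26, 44, 21, 25, 18, 10, 38]
Tree (level-order array): [23, 21, 26, 18, None, 25, 44, 10, None, None, None, 38]
Rule: A leaf has 0 children.
Per-node child counts:
  node 23: 2 child(ren)
  node 21: 1 child(ren)
  node 18: 1 child(ren)
  node 10: 0 child(ren)
  node 26: 2 child(ren)
  node 25: 0 child(ren)
  node 44: 1 child(ren)
  node 38: 0 child(ren)
Matching nodes: [10, 25, 38]
Count of leaf nodes: 3


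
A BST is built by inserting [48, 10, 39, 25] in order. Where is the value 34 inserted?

Starting tree (level order): [48, 10, None, None, 39, 25]
Insertion path: 48 -> 10 -> 39 -> 25
Result: insert 34 as right child of 25
Final tree (level order): [48, 10, None, None, 39, 25, None, None, 34]


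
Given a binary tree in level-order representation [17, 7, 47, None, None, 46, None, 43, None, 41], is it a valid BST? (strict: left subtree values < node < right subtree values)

Level-order array: [17, 7, 47, None, None, 46, None, 43, None, 41]
Validate using subtree bounds (lo, hi): at each node, require lo < value < hi,
then recurse left with hi=value and right with lo=value.
Preorder trace (stopping at first violation):
  at node 17 with bounds (-inf, +inf): OK
  at node 7 with bounds (-inf, 17): OK
  at node 47 with bounds (17, +inf): OK
  at node 46 with bounds (17, 47): OK
  at node 43 with bounds (17, 46): OK
  at node 41 with bounds (17, 43): OK
No violation found at any node.
Result: Valid BST


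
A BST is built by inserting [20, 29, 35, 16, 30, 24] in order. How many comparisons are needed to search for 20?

Search path for 20: 20
Found: True
Comparisons: 1


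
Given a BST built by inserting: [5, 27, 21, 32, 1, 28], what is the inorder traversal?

Tree insertion order: [5, 27, 21, 32, 1, 28]
Tree (level-order array): [5, 1, 27, None, None, 21, 32, None, None, 28]
Inorder traversal: [1, 5, 21, 27, 28, 32]


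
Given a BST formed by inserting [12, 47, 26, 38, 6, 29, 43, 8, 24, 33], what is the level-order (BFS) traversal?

Tree insertion order: [12, 47, 26, 38, 6, 29, 43, 8, 24, 33]
Tree (level-order array): [12, 6, 47, None, 8, 26, None, None, None, 24, 38, None, None, 29, 43, None, 33]
BFS from the root, enqueuing left then right child of each popped node:
  queue [12] -> pop 12, enqueue [6, 47], visited so far: [12]
  queue [6, 47] -> pop 6, enqueue [8], visited so far: [12, 6]
  queue [47, 8] -> pop 47, enqueue [26], visited so far: [12, 6, 47]
  queue [8, 26] -> pop 8, enqueue [none], visited so far: [12, 6, 47, 8]
  queue [26] -> pop 26, enqueue [24, 38], visited so far: [12, 6, 47, 8, 26]
  queue [24, 38] -> pop 24, enqueue [none], visited so far: [12, 6, 47, 8, 26, 24]
  queue [38] -> pop 38, enqueue [29, 43], visited so far: [12, 6, 47, 8, 26, 24, 38]
  queue [29, 43] -> pop 29, enqueue [33], visited so far: [12, 6, 47, 8, 26, 24, 38, 29]
  queue [43, 33] -> pop 43, enqueue [none], visited so far: [12, 6, 47, 8, 26, 24, 38, 29, 43]
  queue [33] -> pop 33, enqueue [none], visited so far: [12, 6, 47, 8, 26, 24, 38, 29, 43, 33]
Result: [12, 6, 47, 8, 26, 24, 38, 29, 43, 33]


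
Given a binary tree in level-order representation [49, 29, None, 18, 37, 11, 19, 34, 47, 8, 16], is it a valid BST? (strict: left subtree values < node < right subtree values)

Level-order array: [49, 29, None, 18, 37, 11, 19, 34, 47, 8, 16]
Validate using subtree bounds (lo, hi): at each node, require lo < value < hi,
then recurse left with hi=value and right with lo=value.
Preorder trace (stopping at first violation):
  at node 49 with bounds (-inf, +inf): OK
  at node 29 with bounds (-inf, 49): OK
  at node 18 with bounds (-inf, 29): OK
  at node 11 with bounds (-inf, 18): OK
  at node 8 with bounds (-inf, 11): OK
  at node 16 with bounds (11, 18): OK
  at node 19 with bounds (18, 29): OK
  at node 37 with bounds (29, 49): OK
  at node 34 with bounds (29, 37): OK
  at node 47 with bounds (37, 49): OK
No violation found at any node.
Result: Valid BST


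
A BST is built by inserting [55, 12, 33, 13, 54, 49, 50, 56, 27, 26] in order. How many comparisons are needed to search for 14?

Search path for 14: 55 -> 12 -> 33 -> 13 -> 27 -> 26
Found: False
Comparisons: 6


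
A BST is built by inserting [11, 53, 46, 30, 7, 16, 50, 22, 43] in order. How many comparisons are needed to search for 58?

Search path for 58: 11 -> 53
Found: False
Comparisons: 2


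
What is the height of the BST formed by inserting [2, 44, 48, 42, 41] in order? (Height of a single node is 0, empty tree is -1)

Insertion order: [2, 44, 48, 42, 41]
Tree (level-order array): [2, None, 44, 42, 48, 41]
Compute height bottom-up (empty subtree = -1):
  height(41) = 1 + max(-1, -1) = 0
  height(42) = 1 + max(0, -1) = 1
  height(48) = 1 + max(-1, -1) = 0
  height(44) = 1 + max(1, 0) = 2
  height(2) = 1 + max(-1, 2) = 3
Height = 3


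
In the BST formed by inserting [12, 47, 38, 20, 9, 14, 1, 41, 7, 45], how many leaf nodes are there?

Tree built from: [12, 47, 38, 20, 9, 14, 1, 41, 7, 45]
Tree (level-order array): [12, 9, 47, 1, None, 38, None, None, 7, 20, 41, None, None, 14, None, None, 45]
Rule: A leaf has 0 children.
Per-node child counts:
  node 12: 2 child(ren)
  node 9: 1 child(ren)
  node 1: 1 child(ren)
  node 7: 0 child(ren)
  node 47: 1 child(ren)
  node 38: 2 child(ren)
  node 20: 1 child(ren)
  node 14: 0 child(ren)
  node 41: 1 child(ren)
  node 45: 0 child(ren)
Matching nodes: [7, 14, 45]
Count of leaf nodes: 3


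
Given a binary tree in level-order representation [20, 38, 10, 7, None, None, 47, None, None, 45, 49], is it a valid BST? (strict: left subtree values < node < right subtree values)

Level-order array: [20, 38, 10, 7, None, None, 47, None, None, 45, 49]
Validate using subtree bounds (lo, hi): at each node, require lo < value < hi,
then recurse left with hi=value and right with lo=value.
Preorder trace (stopping at first violation):
  at node 20 with bounds (-inf, +inf): OK
  at node 38 with bounds (-inf, 20): VIOLATION
Node 38 violates its bound: not (-inf < 38 < 20).
Result: Not a valid BST


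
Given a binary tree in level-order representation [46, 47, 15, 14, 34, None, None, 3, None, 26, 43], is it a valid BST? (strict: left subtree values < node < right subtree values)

Level-order array: [46, 47, 15, 14, 34, None, None, 3, None, 26, 43]
Validate using subtree bounds (lo, hi): at each node, require lo < value < hi,
then recurse left with hi=value and right with lo=value.
Preorder trace (stopping at first violation):
  at node 46 with bounds (-inf, +inf): OK
  at node 47 with bounds (-inf, 46): VIOLATION
Node 47 violates its bound: not (-inf < 47 < 46).
Result: Not a valid BST


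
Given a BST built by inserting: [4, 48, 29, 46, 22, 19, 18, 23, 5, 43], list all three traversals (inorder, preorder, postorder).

Tree insertion order: [4, 48, 29, 46, 22, 19, 18, 23, 5, 43]
Tree (level-order array): [4, None, 48, 29, None, 22, 46, 19, 23, 43, None, 18, None, None, None, None, None, 5]
Inorder (L, root, R): [4, 5, 18, 19, 22, 23, 29, 43, 46, 48]
Preorder (root, L, R): [4, 48, 29, 22, 19, 18, 5, 23, 46, 43]
Postorder (L, R, root): [5, 18, 19, 23, 22, 43, 46, 29, 48, 4]


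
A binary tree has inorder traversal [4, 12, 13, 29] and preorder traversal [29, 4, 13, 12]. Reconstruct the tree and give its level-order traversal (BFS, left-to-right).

Inorder:  [4, 12, 13, 29]
Preorder: [29, 4, 13, 12]
Algorithm: preorder visits root first, so consume preorder in order;
for each root, split the current inorder slice at that value into
left-subtree inorder and right-subtree inorder, then recurse.
Recursive splits:
  root=29; inorder splits into left=[4, 12, 13], right=[]
  root=4; inorder splits into left=[], right=[12, 13]
  root=13; inorder splits into left=[12], right=[]
  root=12; inorder splits into left=[], right=[]
Reconstructed level-order: [29, 4, 13, 12]


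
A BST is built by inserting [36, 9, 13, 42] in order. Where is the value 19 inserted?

Starting tree (level order): [36, 9, 42, None, 13]
Insertion path: 36 -> 9 -> 13
Result: insert 19 as right child of 13
Final tree (level order): [36, 9, 42, None, 13, None, None, None, 19]


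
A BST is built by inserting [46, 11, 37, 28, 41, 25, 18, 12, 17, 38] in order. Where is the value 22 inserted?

Starting tree (level order): [46, 11, None, None, 37, 28, 41, 25, None, 38, None, 18, None, None, None, 12, None, None, 17]
Insertion path: 46 -> 11 -> 37 -> 28 -> 25 -> 18
Result: insert 22 as right child of 18
Final tree (level order): [46, 11, None, None, 37, 28, 41, 25, None, 38, None, 18, None, None, None, 12, 22, None, 17]


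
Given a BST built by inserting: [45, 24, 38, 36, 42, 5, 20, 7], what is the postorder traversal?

Tree insertion order: [45, 24, 38, 36, 42, 5, 20, 7]
Tree (level-order array): [45, 24, None, 5, 38, None, 20, 36, 42, 7]
Postorder traversal: [7, 20, 5, 36, 42, 38, 24, 45]


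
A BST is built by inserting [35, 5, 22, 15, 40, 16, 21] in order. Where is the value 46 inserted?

Starting tree (level order): [35, 5, 40, None, 22, None, None, 15, None, None, 16, None, 21]
Insertion path: 35 -> 40
Result: insert 46 as right child of 40
Final tree (level order): [35, 5, 40, None, 22, None, 46, 15, None, None, None, None, 16, None, 21]


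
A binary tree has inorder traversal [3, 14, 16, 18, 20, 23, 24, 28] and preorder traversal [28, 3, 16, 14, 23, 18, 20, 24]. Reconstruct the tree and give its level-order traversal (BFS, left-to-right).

Inorder:  [3, 14, 16, 18, 20, 23, 24, 28]
Preorder: [28, 3, 16, 14, 23, 18, 20, 24]
Algorithm: preorder visits root first, so consume preorder in order;
for each root, split the current inorder slice at that value into
left-subtree inorder and right-subtree inorder, then recurse.
Recursive splits:
  root=28; inorder splits into left=[3, 14, 16, 18, 20, 23, 24], right=[]
  root=3; inorder splits into left=[], right=[14, 16, 18, 20, 23, 24]
  root=16; inorder splits into left=[14], right=[18, 20, 23, 24]
  root=14; inorder splits into left=[], right=[]
  root=23; inorder splits into left=[18, 20], right=[24]
  root=18; inorder splits into left=[], right=[20]
  root=20; inorder splits into left=[], right=[]
  root=24; inorder splits into left=[], right=[]
Reconstructed level-order: [28, 3, 16, 14, 23, 18, 24, 20]


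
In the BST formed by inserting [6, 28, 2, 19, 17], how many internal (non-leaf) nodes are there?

Tree built from: [6, 28, 2, 19, 17]
Tree (level-order array): [6, 2, 28, None, None, 19, None, 17]
Rule: An internal node has at least one child.
Per-node child counts:
  node 6: 2 child(ren)
  node 2: 0 child(ren)
  node 28: 1 child(ren)
  node 19: 1 child(ren)
  node 17: 0 child(ren)
Matching nodes: [6, 28, 19]
Count of internal (non-leaf) nodes: 3


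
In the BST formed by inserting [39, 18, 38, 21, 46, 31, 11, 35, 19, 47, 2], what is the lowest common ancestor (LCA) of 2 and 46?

Tree insertion order: [39, 18, 38, 21, 46, 31, 11, 35, 19, 47, 2]
Tree (level-order array): [39, 18, 46, 11, 38, None, 47, 2, None, 21, None, None, None, None, None, 19, 31, None, None, None, 35]
In a BST, the LCA of p=2, q=46 is the first node v on the
root-to-leaf path with p <= v <= q (go left if both < v, right if both > v).
Walk from root:
  at 39: 2 <= 39 <= 46, this is the LCA
LCA = 39


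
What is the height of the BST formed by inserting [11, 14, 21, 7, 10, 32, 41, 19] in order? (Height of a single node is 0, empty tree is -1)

Insertion order: [11, 14, 21, 7, 10, 32, 41, 19]
Tree (level-order array): [11, 7, 14, None, 10, None, 21, None, None, 19, 32, None, None, None, 41]
Compute height bottom-up (empty subtree = -1):
  height(10) = 1 + max(-1, -1) = 0
  height(7) = 1 + max(-1, 0) = 1
  height(19) = 1 + max(-1, -1) = 0
  height(41) = 1 + max(-1, -1) = 0
  height(32) = 1 + max(-1, 0) = 1
  height(21) = 1 + max(0, 1) = 2
  height(14) = 1 + max(-1, 2) = 3
  height(11) = 1 + max(1, 3) = 4
Height = 4


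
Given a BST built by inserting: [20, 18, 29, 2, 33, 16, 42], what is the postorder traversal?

Tree insertion order: [20, 18, 29, 2, 33, 16, 42]
Tree (level-order array): [20, 18, 29, 2, None, None, 33, None, 16, None, 42]
Postorder traversal: [16, 2, 18, 42, 33, 29, 20]


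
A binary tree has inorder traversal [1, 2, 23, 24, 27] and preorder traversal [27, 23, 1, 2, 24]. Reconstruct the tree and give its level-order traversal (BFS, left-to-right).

Inorder:  [1, 2, 23, 24, 27]
Preorder: [27, 23, 1, 2, 24]
Algorithm: preorder visits root first, so consume preorder in order;
for each root, split the current inorder slice at that value into
left-subtree inorder and right-subtree inorder, then recurse.
Recursive splits:
  root=27; inorder splits into left=[1, 2, 23, 24], right=[]
  root=23; inorder splits into left=[1, 2], right=[24]
  root=1; inorder splits into left=[], right=[2]
  root=2; inorder splits into left=[], right=[]
  root=24; inorder splits into left=[], right=[]
Reconstructed level-order: [27, 23, 1, 24, 2]


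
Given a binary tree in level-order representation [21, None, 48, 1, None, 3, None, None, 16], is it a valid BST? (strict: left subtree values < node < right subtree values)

Level-order array: [21, None, 48, 1, None, 3, None, None, 16]
Validate using subtree bounds (lo, hi): at each node, require lo < value < hi,
then recurse left with hi=value and right with lo=value.
Preorder trace (stopping at first violation):
  at node 21 with bounds (-inf, +inf): OK
  at node 48 with bounds (21, +inf): OK
  at node 1 with bounds (21, 48): VIOLATION
Node 1 violates its bound: not (21 < 1 < 48).
Result: Not a valid BST


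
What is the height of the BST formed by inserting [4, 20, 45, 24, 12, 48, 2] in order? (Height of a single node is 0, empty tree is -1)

Insertion order: [4, 20, 45, 24, 12, 48, 2]
Tree (level-order array): [4, 2, 20, None, None, 12, 45, None, None, 24, 48]
Compute height bottom-up (empty subtree = -1):
  height(2) = 1 + max(-1, -1) = 0
  height(12) = 1 + max(-1, -1) = 0
  height(24) = 1 + max(-1, -1) = 0
  height(48) = 1 + max(-1, -1) = 0
  height(45) = 1 + max(0, 0) = 1
  height(20) = 1 + max(0, 1) = 2
  height(4) = 1 + max(0, 2) = 3
Height = 3


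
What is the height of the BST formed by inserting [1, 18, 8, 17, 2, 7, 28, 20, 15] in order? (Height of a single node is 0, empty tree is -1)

Insertion order: [1, 18, 8, 17, 2, 7, 28, 20, 15]
Tree (level-order array): [1, None, 18, 8, 28, 2, 17, 20, None, None, 7, 15]
Compute height bottom-up (empty subtree = -1):
  height(7) = 1 + max(-1, -1) = 0
  height(2) = 1 + max(-1, 0) = 1
  height(15) = 1 + max(-1, -1) = 0
  height(17) = 1 + max(0, -1) = 1
  height(8) = 1 + max(1, 1) = 2
  height(20) = 1 + max(-1, -1) = 0
  height(28) = 1 + max(0, -1) = 1
  height(18) = 1 + max(2, 1) = 3
  height(1) = 1 + max(-1, 3) = 4
Height = 4


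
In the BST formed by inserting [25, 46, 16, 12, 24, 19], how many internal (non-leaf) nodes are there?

Tree built from: [25, 46, 16, 12, 24, 19]
Tree (level-order array): [25, 16, 46, 12, 24, None, None, None, None, 19]
Rule: An internal node has at least one child.
Per-node child counts:
  node 25: 2 child(ren)
  node 16: 2 child(ren)
  node 12: 0 child(ren)
  node 24: 1 child(ren)
  node 19: 0 child(ren)
  node 46: 0 child(ren)
Matching nodes: [25, 16, 24]
Count of internal (non-leaf) nodes: 3


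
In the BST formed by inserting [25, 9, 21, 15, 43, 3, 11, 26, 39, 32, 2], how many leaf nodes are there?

Tree built from: [25, 9, 21, 15, 43, 3, 11, 26, 39, 32, 2]
Tree (level-order array): [25, 9, 43, 3, 21, 26, None, 2, None, 15, None, None, 39, None, None, 11, None, 32]
Rule: A leaf has 0 children.
Per-node child counts:
  node 25: 2 child(ren)
  node 9: 2 child(ren)
  node 3: 1 child(ren)
  node 2: 0 child(ren)
  node 21: 1 child(ren)
  node 15: 1 child(ren)
  node 11: 0 child(ren)
  node 43: 1 child(ren)
  node 26: 1 child(ren)
  node 39: 1 child(ren)
  node 32: 0 child(ren)
Matching nodes: [2, 11, 32]
Count of leaf nodes: 3


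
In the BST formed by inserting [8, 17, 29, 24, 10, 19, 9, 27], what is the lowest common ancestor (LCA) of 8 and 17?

Tree insertion order: [8, 17, 29, 24, 10, 19, 9, 27]
Tree (level-order array): [8, None, 17, 10, 29, 9, None, 24, None, None, None, 19, 27]
In a BST, the LCA of p=8, q=17 is the first node v on the
root-to-leaf path with p <= v <= q (go left if both < v, right if both > v).
Walk from root:
  at 8: 8 <= 8 <= 17, this is the LCA
LCA = 8


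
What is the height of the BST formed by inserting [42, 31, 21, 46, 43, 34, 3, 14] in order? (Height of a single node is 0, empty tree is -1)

Insertion order: [42, 31, 21, 46, 43, 34, 3, 14]
Tree (level-order array): [42, 31, 46, 21, 34, 43, None, 3, None, None, None, None, None, None, 14]
Compute height bottom-up (empty subtree = -1):
  height(14) = 1 + max(-1, -1) = 0
  height(3) = 1 + max(-1, 0) = 1
  height(21) = 1 + max(1, -1) = 2
  height(34) = 1 + max(-1, -1) = 0
  height(31) = 1 + max(2, 0) = 3
  height(43) = 1 + max(-1, -1) = 0
  height(46) = 1 + max(0, -1) = 1
  height(42) = 1 + max(3, 1) = 4
Height = 4


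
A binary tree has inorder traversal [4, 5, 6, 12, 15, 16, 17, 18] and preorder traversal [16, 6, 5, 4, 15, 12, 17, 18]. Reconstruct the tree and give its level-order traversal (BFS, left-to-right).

Inorder:  [4, 5, 6, 12, 15, 16, 17, 18]
Preorder: [16, 6, 5, 4, 15, 12, 17, 18]
Algorithm: preorder visits root first, so consume preorder in order;
for each root, split the current inorder slice at that value into
left-subtree inorder and right-subtree inorder, then recurse.
Recursive splits:
  root=16; inorder splits into left=[4, 5, 6, 12, 15], right=[17, 18]
  root=6; inorder splits into left=[4, 5], right=[12, 15]
  root=5; inorder splits into left=[4], right=[]
  root=4; inorder splits into left=[], right=[]
  root=15; inorder splits into left=[12], right=[]
  root=12; inorder splits into left=[], right=[]
  root=17; inorder splits into left=[], right=[18]
  root=18; inorder splits into left=[], right=[]
Reconstructed level-order: [16, 6, 17, 5, 15, 18, 4, 12]


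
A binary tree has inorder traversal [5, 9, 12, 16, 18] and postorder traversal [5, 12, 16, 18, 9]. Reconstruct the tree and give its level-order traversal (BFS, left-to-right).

Inorder:   [5, 9, 12, 16, 18]
Postorder: [5, 12, 16, 18, 9]
Algorithm: postorder visits root last, so walk postorder right-to-left;
each value is the root of the current inorder slice — split it at that
value, recurse on the right subtree first, then the left.
Recursive splits:
  root=9; inorder splits into left=[5], right=[12, 16, 18]
  root=18; inorder splits into left=[12, 16], right=[]
  root=16; inorder splits into left=[12], right=[]
  root=12; inorder splits into left=[], right=[]
  root=5; inorder splits into left=[], right=[]
Reconstructed level-order: [9, 5, 18, 16, 12]


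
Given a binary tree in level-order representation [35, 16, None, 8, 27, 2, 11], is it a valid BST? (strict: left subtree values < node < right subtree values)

Level-order array: [35, 16, None, 8, 27, 2, 11]
Validate using subtree bounds (lo, hi): at each node, require lo < value < hi,
then recurse left with hi=value and right with lo=value.
Preorder trace (stopping at first violation):
  at node 35 with bounds (-inf, +inf): OK
  at node 16 with bounds (-inf, 35): OK
  at node 8 with bounds (-inf, 16): OK
  at node 2 with bounds (-inf, 8): OK
  at node 11 with bounds (8, 16): OK
  at node 27 with bounds (16, 35): OK
No violation found at any node.
Result: Valid BST


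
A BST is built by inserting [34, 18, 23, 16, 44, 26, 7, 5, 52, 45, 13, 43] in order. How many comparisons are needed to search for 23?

Search path for 23: 34 -> 18 -> 23
Found: True
Comparisons: 3


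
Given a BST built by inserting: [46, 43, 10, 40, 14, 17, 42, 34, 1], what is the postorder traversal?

Tree insertion order: [46, 43, 10, 40, 14, 17, 42, 34, 1]
Tree (level-order array): [46, 43, None, 10, None, 1, 40, None, None, 14, 42, None, 17, None, None, None, 34]
Postorder traversal: [1, 34, 17, 14, 42, 40, 10, 43, 46]


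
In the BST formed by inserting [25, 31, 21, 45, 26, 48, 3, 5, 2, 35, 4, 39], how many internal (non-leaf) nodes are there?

Tree built from: [25, 31, 21, 45, 26, 48, 3, 5, 2, 35, 4, 39]
Tree (level-order array): [25, 21, 31, 3, None, 26, 45, 2, 5, None, None, 35, 48, None, None, 4, None, None, 39]
Rule: An internal node has at least one child.
Per-node child counts:
  node 25: 2 child(ren)
  node 21: 1 child(ren)
  node 3: 2 child(ren)
  node 2: 0 child(ren)
  node 5: 1 child(ren)
  node 4: 0 child(ren)
  node 31: 2 child(ren)
  node 26: 0 child(ren)
  node 45: 2 child(ren)
  node 35: 1 child(ren)
  node 39: 0 child(ren)
  node 48: 0 child(ren)
Matching nodes: [25, 21, 3, 5, 31, 45, 35]
Count of internal (non-leaf) nodes: 7


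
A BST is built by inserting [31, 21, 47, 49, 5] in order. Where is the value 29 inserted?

Starting tree (level order): [31, 21, 47, 5, None, None, 49]
Insertion path: 31 -> 21
Result: insert 29 as right child of 21
Final tree (level order): [31, 21, 47, 5, 29, None, 49]


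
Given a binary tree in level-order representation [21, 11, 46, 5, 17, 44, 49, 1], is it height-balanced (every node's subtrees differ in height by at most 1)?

Tree (level-order array): [21, 11, 46, 5, 17, 44, 49, 1]
Definition: a tree is height-balanced if, at every node, |h(left) - h(right)| <= 1 (empty subtree has height -1).
Bottom-up per-node check:
  node 1: h_left=-1, h_right=-1, diff=0 [OK], height=0
  node 5: h_left=0, h_right=-1, diff=1 [OK], height=1
  node 17: h_left=-1, h_right=-1, diff=0 [OK], height=0
  node 11: h_left=1, h_right=0, diff=1 [OK], height=2
  node 44: h_left=-1, h_right=-1, diff=0 [OK], height=0
  node 49: h_left=-1, h_right=-1, diff=0 [OK], height=0
  node 46: h_left=0, h_right=0, diff=0 [OK], height=1
  node 21: h_left=2, h_right=1, diff=1 [OK], height=3
All nodes satisfy the balance condition.
Result: Balanced


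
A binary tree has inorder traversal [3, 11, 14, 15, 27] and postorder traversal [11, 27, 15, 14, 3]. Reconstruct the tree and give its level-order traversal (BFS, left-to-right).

Inorder:   [3, 11, 14, 15, 27]
Postorder: [11, 27, 15, 14, 3]
Algorithm: postorder visits root last, so walk postorder right-to-left;
each value is the root of the current inorder slice — split it at that
value, recurse on the right subtree first, then the left.
Recursive splits:
  root=3; inorder splits into left=[], right=[11, 14, 15, 27]
  root=14; inorder splits into left=[11], right=[15, 27]
  root=15; inorder splits into left=[], right=[27]
  root=27; inorder splits into left=[], right=[]
  root=11; inorder splits into left=[], right=[]
Reconstructed level-order: [3, 14, 11, 15, 27]


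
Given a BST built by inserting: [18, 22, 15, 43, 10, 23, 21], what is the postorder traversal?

Tree insertion order: [18, 22, 15, 43, 10, 23, 21]
Tree (level-order array): [18, 15, 22, 10, None, 21, 43, None, None, None, None, 23]
Postorder traversal: [10, 15, 21, 23, 43, 22, 18]


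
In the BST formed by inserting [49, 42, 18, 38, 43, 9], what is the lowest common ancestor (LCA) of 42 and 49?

Tree insertion order: [49, 42, 18, 38, 43, 9]
Tree (level-order array): [49, 42, None, 18, 43, 9, 38]
In a BST, the LCA of p=42, q=49 is the first node v on the
root-to-leaf path with p <= v <= q (go left if both < v, right if both > v).
Walk from root:
  at 49: 42 <= 49 <= 49, this is the LCA
LCA = 49


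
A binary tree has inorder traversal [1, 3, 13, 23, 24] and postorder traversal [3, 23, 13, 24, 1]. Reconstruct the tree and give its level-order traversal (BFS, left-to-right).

Inorder:   [1, 3, 13, 23, 24]
Postorder: [3, 23, 13, 24, 1]
Algorithm: postorder visits root last, so walk postorder right-to-left;
each value is the root of the current inorder slice — split it at that
value, recurse on the right subtree first, then the left.
Recursive splits:
  root=1; inorder splits into left=[], right=[3, 13, 23, 24]
  root=24; inorder splits into left=[3, 13, 23], right=[]
  root=13; inorder splits into left=[3], right=[23]
  root=23; inorder splits into left=[], right=[]
  root=3; inorder splits into left=[], right=[]
Reconstructed level-order: [1, 24, 13, 3, 23]


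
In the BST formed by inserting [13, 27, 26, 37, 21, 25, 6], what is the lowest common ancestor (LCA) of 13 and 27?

Tree insertion order: [13, 27, 26, 37, 21, 25, 6]
Tree (level-order array): [13, 6, 27, None, None, 26, 37, 21, None, None, None, None, 25]
In a BST, the LCA of p=13, q=27 is the first node v on the
root-to-leaf path with p <= v <= q (go left if both < v, right if both > v).
Walk from root:
  at 13: 13 <= 13 <= 27, this is the LCA
LCA = 13


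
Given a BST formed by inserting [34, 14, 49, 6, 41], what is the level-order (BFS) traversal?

Tree insertion order: [34, 14, 49, 6, 41]
Tree (level-order array): [34, 14, 49, 6, None, 41]
BFS from the root, enqueuing left then right child of each popped node:
  queue [34] -> pop 34, enqueue [14, 49], visited so far: [34]
  queue [14, 49] -> pop 14, enqueue [6], visited so far: [34, 14]
  queue [49, 6] -> pop 49, enqueue [41], visited so far: [34, 14, 49]
  queue [6, 41] -> pop 6, enqueue [none], visited so far: [34, 14, 49, 6]
  queue [41] -> pop 41, enqueue [none], visited so far: [34, 14, 49, 6, 41]
Result: [34, 14, 49, 6, 41]


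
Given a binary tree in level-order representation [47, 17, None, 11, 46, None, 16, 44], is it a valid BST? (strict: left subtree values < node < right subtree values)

Level-order array: [47, 17, None, 11, 46, None, 16, 44]
Validate using subtree bounds (lo, hi): at each node, require lo < value < hi,
then recurse left with hi=value and right with lo=value.
Preorder trace (stopping at first violation):
  at node 47 with bounds (-inf, +inf): OK
  at node 17 with bounds (-inf, 47): OK
  at node 11 with bounds (-inf, 17): OK
  at node 16 with bounds (11, 17): OK
  at node 46 with bounds (17, 47): OK
  at node 44 with bounds (17, 46): OK
No violation found at any node.
Result: Valid BST


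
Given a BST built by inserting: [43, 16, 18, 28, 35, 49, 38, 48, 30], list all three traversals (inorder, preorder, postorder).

Tree insertion order: [43, 16, 18, 28, 35, 49, 38, 48, 30]
Tree (level-order array): [43, 16, 49, None, 18, 48, None, None, 28, None, None, None, 35, 30, 38]
Inorder (L, root, R): [16, 18, 28, 30, 35, 38, 43, 48, 49]
Preorder (root, L, R): [43, 16, 18, 28, 35, 30, 38, 49, 48]
Postorder (L, R, root): [30, 38, 35, 28, 18, 16, 48, 49, 43]


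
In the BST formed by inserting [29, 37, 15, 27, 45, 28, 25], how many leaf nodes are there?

Tree built from: [29, 37, 15, 27, 45, 28, 25]
Tree (level-order array): [29, 15, 37, None, 27, None, 45, 25, 28]
Rule: A leaf has 0 children.
Per-node child counts:
  node 29: 2 child(ren)
  node 15: 1 child(ren)
  node 27: 2 child(ren)
  node 25: 0 child(ren)
  node 28: 0 child(ren)
  node 37: 1 child(ren)
  node 45: 0 child(ren)
Matching nodes: [25, 28, 45]
Count of leaf nodes: 3


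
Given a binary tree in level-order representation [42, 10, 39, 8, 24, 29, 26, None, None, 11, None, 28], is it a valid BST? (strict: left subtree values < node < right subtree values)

Level-order array: [42, 10, 39, 8, 24, 29, 26, None, None, 11, None, 28]
Validate using subtree bounds (lo, hi): at each node, require lo < value < hi,
then recurse left with hi=value and right with lo=value.
Preorder trace (stopping at first violation):
  at node 42 with bounds (-inf, +inf): OK
  at node 10 with bounds (-inf, 42): OK
  at node 8 with bounds (-inf, 10): OK
  at node 24 with bounds (10, 42): OK
  at node 11 with bounds (10, 24): OK
  at node 39 with bounds (42, +inf): VIOLATION
Node 39 violates its bound: not (42 < 39 < +inf).
Result: Not a valid BST


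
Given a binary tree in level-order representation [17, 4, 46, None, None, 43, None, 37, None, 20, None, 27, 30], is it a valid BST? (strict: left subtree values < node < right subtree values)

Level-order array: [17, 4, 46, None, None, 43, None, 37, None, 20, None, 27, 30]
Validate using subtree bounds (lo, hi): at each node, require lo < value < hi,
then recurse left with hi=value and right with lo=value.
Preorder trace (stopping at first violation):
  at node 17 with bounds (-inf, +inf): OK
  at node 4 with bounds (-inf, 17): OK
  at node 46 with bounds (17, +inf): OK
  at node 43 with bounds (17, 46): OK
  at node 37 with bounds (17, 43): OK
  at node 20 with bounds (17, 37): OK
  at node 27 with bounds (17, 20): VIOLATION
Node 27 violates its bound: not (17 < 27 < 20).
Result: Not a valid BST


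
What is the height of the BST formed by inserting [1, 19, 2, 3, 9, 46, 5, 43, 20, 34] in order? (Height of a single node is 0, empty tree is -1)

Insertion order: [1, 19, 2, 3, 9, 46, 5, 43, 20, 34]
Tree (level-order array): [1, None, 19, 2, 46, None, 3, 43, None, None, 9, 20, None, 5, None, None, 34]
Compute height bottom-up (empty subtree = -1):
  height(5) = 1 + max(-1, -1) = 0
  height(9) = 1 + max(0, -1) = 1
  height(3) = 1 + max(-1, 1) = 2
  height(2) = 1 + max(-1, 2) = 3
  height(34) = 1 + max(-1, -1) = 0
  height(20) = 1 + max(-1, 0) = 1
  height(43) = 1 + max(1, -1) = 2
  height(46) = 1 + max(2, -1) = 3
  height(19) = 1 + max(3, 3) = 4
  height(1) = 1 + max(-1, 4) = 5
Height = 5


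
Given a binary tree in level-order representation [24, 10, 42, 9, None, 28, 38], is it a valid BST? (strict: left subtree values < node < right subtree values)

Level-order array: [24, 10, 42, 9, None, 28, 38]
Validate using subtree bounds (lo, hi): at each node, require lo < value < hi,
then recurse left with hi=value and right with lo=value.
Preorder trace (stopping at first violation):
  at node 24 with bounds (-inf, +inf): OK
  at node 10 with bounds (-inf, 24): OK
  at node 9 with bounds (-inf, 10): OK
  at node 42 with bounds (24, +inf): OK
  at node 28 with bounds (24, 42): OK
  at node 38 with bounds (42, +inf): VIOLATION
Node 38 violates its bound: not (42 < 38 < +inf).
Result: Not a valid BST


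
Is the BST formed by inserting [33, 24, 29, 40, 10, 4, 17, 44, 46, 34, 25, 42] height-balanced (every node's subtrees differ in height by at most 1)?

Tree (level-order array): [33, 24, 40, 10, 29, 34, 44, 4, 17, 25, None, None, None, 42, 46]
Definition: a tree is height-balanced if, at every node, |h(left) - h(right)| <= 1 (empty subtree has height -1).
Bottom-up per-node check:
  node 4: h_left=-1, h_right=-1, diff=0 [OK], height=0
  node 17: h_left=-1, h_right=-1, diff=0 [OK], height=0
  node 10: h_left=0, h_right=0, diff=0 [OK], height=1
  node 25: h_left=-1, h_right=-1, diff=0 [OK], height=0
  node 29: h_left=0, h_right=-1, diff=1 [OK], height=1
  node 24: h_left=1, h_right=1, diff=0 [OK], height=2
  node 34: h_left=-1, h_right=-1, diff=0 [OK], height=0
  node 42: h_left=-1, h_right=-1, diff=0 [OK], height=0
  node 46: h_left=-1, h_right=-1, diff=0 [OK], height=0
  node 44: h_left=0, h_right=0, diff=0 [OK], height=1
  node 40: h_left=0, h_right=1, diff=1 [OK], height=2
  node 33: h_left=2, h_right=2, diff=0 [OK], height=3
All nodes satisfy the balance condition.
Result: Balanced


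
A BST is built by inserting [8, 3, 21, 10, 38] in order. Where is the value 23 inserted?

Starting tree (level order): [8, 3, 21, None, None, 10, 38]
Insertion path: 8 -> 21 -> 38
Result: insert 23 as left child of 38
Final tree (level order): [8, 3, 21, None, None, 10, 38, None, None, 23]


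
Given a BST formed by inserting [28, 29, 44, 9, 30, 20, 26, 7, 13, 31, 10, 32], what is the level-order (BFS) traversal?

Tree insertion order: [28, 29, 44, 9, 30, 20, 26, 7, 13, 31, 10, 32]
Tree (level-order array): [28, 9, 29, 7, 20, None, 44, None, None, 13, 26, 30, None, 10, None, None, None, None, 31, None, None, None, 32]
BFS from the root, enqueuing left then right child of each popped node:
  queue [28] -> pop 28, enqueue [9, 29], visited so far: [28]
  queue [9, 29] -> pop 9, enqueue [7, 20], visited so far: [28, 9]
  queue [29, 7, 20] -> pop 29, enqueue [44], visited so far: [28, 9, 29]
  queue [7, 20, 44] -> pop 7, enqueue [none], visited so far: [28, 9, 29, 7]
  queue [20, 44] -> pop 20, enqueue [13, 26], visited so far: [28, 9, 29, 7, 20]
  queue [44, 13, 26] -> pop 44, enqueue [30], visited so far: [28, 9, 29, 7, 20, 44]
  queue [13, 26, 30] -> pop 13, enqueue [10], visited so far: [28, 9, 29, 7, 20, 44, 13]
  queue [26, 30, 10] -> pop 26, enqueue [none], visited so far: [28, 9, 29, 7, 20, 44, 13, 26]
  queue [30, 10] -> pop 30, enqueue [31], visited so far: [28, 9, 29, 7, 20, 44, 13, 26, 30]
  queue [10, 31] -> pop 10, enqueue [none], visited so far: [28, 9, 29, 7, 20, 44, 13, 26, 30, 10]
  queue [31] -> pop 31, enqueue [32], visited so far: [28, 9, 29, 7, 20, 44, 13, 26, 30, 10, 31]
  queue [32] -> pop 32, enqueue [none], visited so far: [28, 9, 29, 7, 20, 44, 13, 26, 30, 10, 31, 32]
Result: [28, 9, 29, 7, 20, 44, 13, 26, 30, 10, 31, 32]


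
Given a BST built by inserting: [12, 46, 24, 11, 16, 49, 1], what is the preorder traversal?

Tree insertion order: [12, 46, 24, 11, 16, 49, 1]
Tree (level-order array): [12, 11, 46, 1, None, 24, 49, None, None, 16]
Preorder traversal: [12, 11, 1, 46, 24, 16, 49]


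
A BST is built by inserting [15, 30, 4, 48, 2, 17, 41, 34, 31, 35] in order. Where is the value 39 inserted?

Starting tree (level order): [15, 4, 30, 2, None, 17, 48, None, None, None, None, 41, None, 34, None, 31, 35]
Insertion path: 15 -> 30 -> 48 -> 41 -> 34 -> 35
Result: insert 39 as right child of 35
Final tree (level order): [15, 4, 30, 2, None, 17, 48, None, None, None, None, 41, None, 34, None, 31, 35, None, None, None, 39]


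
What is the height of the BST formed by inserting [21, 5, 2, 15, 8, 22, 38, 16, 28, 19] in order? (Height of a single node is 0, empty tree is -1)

Insertion order: [21, 5, 2, 15, 8, 22, 38, 16, 28, 19]
Tree (level-order array): [21, 5, 22, 2, 15, None, 38, None, None, 8, 16, 28, None, None, None, None, 19]
Compute height bottom-up (empty subtree = -1):
  height(2) = 1 + max(-1, -1) = 0
  height(8) = 1 + max(-1, -1) = 0
  height(19) = 1 + max(-1, -1) = 0
  height(16) = 1 + max(-1, 0) = 1
  height(15) = 1 + max(0, 1) = 2
  height(5) = 1 + max(0, 2) = 3
  height(28) = 1 + max(-1, -1) = 0
  height(38) = 1 + max(0, -1) = 1
  height(22) = 1 + max(-1, 1) = 2
  height(21) = 1 + max(3, 2) = 4
Height = 4


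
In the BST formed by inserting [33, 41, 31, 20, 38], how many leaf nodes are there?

Tree built from: [33, 41, 31, 20, 38]
Tree (level-order array): [33, 31, 41, 20, None, 38]
Rule: A leaf has 0 children.
Per-node child counts:
  node 33: 2 child(ren)
  node 31: 1 child(ren)
  node 20: 0 child(ren)
  node 41: 1 child(ren)
  node 38: 0 child(ren)
Matching nodes: [20, 38]
Count of leaf nodes: 2


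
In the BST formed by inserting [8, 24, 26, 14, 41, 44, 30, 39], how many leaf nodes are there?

Tree built from: [8, 24, 26, 14, 41, 44, 30, 39]
Tree (level-order array): [8, None, 24, 14, 26, None, None, None, 41, 30, 44, None, 39]
Rule: A leaf has 0 children.
Per-node child counts:
  node 8: 1 child(ren)
  node 24: 2 child(ren)
  node 14: 0 child(ren)
  node 26: 1 child(ren)
  node 41: 2 child(ren)
  node 30: 1 child(ren)
  node 39: 0 child(ren)
  node 44: 0 child(ren)
Matching nodes: [14, 39, 44]
Count of leaf nodes: 3


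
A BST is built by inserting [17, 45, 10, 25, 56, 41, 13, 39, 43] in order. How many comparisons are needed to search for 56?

Search path for 56: 17 -> 45 -> 56
Found: True
Comparisons: 3


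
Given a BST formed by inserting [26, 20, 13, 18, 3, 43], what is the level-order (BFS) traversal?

Tree insertion order: [26, 20, 13, 18, 3, 43]
Tree (level-order array): [26, 20, 43, 13, None, None, None, 3, 18]
BFS from the root, enqueuing left then right child of each popped node:
  queue [26] -> pop 26, enqueue [20, 43], visited so far: [26]
  queue [20, 43] -> pop 20, enqueue [13], visited so far: [26, 20]
  queue [43, 13] -> pop 43, enqueue [none], visited so far: [26, 20, 43]
  queue [13] -> pop 13, enqueue [3, 18], visited so far: [26, 20, 43, 13]
  queue [3, 18] -> pop 3, enqueue [none], visited so far: [26, 20, 43, 13, 3]
  queue [18] -> pop 18, enqueue [none], visited so far: [26, 20, 43, 13, 3, 18]
Result: [26, 20, 43, 13, 3, 18]


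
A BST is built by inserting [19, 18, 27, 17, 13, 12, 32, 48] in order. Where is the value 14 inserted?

Starting tree (level order): [19, 18, 27, 17, None, None, 32, 13, None, None, 48, 12]
Insertion path: 19 -> 18 -> 17 -> 13
Result: insert 14 as right child of 13
Final tree (level order): [19, 18, 27, 17, None, None, 32, 13, None, None, 48, 12, 14]


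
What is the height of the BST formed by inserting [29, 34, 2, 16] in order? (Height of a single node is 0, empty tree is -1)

Insertion order: [29, 34, 2, 16]
Tree (level-order array): [29, 2, 34, None, 16]
Compute height bottom-up (empty subtree = -1):
  height(16) = 1 + max(-1, -1) = 0
  height(2) = 1 + max(-1, 0) = 1
  height(34) = 1 + max(-1, -1) = 0
  height(29) = 1 + max(1, 0) = 2
Height = 2


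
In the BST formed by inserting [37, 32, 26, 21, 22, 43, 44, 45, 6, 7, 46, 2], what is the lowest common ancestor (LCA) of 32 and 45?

Tree insertion order: [37, 32, 26, 21, 22, 43, 44, 45, 6, 7, 46, 2]
Tree (level-order array): [37, 32, 43, 26, None, None, 44, 21, None, None, 45, 6, 22, None, 46, 2, 7]
In a BST, the LCA of p=32, q=45 is the first node v on the
root-to-leaf path with p <= v <= q (go left if both < v, right if both > v).
Walk from root:
  at 37: 32 <= 37 <= 45, this is the LCA
LCA = 37


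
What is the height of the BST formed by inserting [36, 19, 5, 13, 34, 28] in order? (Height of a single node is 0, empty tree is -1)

Insertion order: [36, 19, 5, 13, 34, 28]
Tree (level-order array): [36, 19, None, 5, 34, None, 13, 28]
Compute height bottom-up (empty subtree = -1):
  height(13) = 1 + max(-1, -1) = 0
  height(5) = 1 + max(-1, 0) = 1
  height(28) = 1 + max(-1, -1) = 0
  height(34) = 1 + max(0, -1) = 1
  height(19) = 1 + max(1, 1) = 2
  height(36) = 1 + max(2, -1) = 3
Height = 3


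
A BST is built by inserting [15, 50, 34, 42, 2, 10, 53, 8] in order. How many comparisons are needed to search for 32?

Search path for 32: 15 -> 50 -> 34
Found: False
Comparisons: 3


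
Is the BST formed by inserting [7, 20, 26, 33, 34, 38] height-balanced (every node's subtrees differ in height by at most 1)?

Tree (level-order array): [7, None, 20, None, 26, None, 33, None, 34, None, 38]
Definition: a tree is height-balanced if, at every node, |h(left) - h(right)| <= 1 (empty subtree has height -1).
Bottom-up per-node check:
  node 38: h_left=-1, h_right=-1, diff=0 [OK], height=0
  node 34: h_left=-1, h_right=0, diff=1 [OK], height=1
  node 33: h_left=-1, h_right=1, diff=2 [FAIL (|-1-1|=2 > 1)], height=2
  node 26: h_left=-1, h_right=2, diff=3 [FAIL (|-1-2|=3 > 1)], height=3
  node 20: h_left=-1, h_right=3, diff=4 [FAIL (|-1-3|=4 > 1)], height=4
  node 7: h_left=-1, h_right=4, diff=5 [FAIL (|-1-4|=5 > 1)], height=5
Node 33 violates the condition: |-1 - 1| = 2 > 1.
Result: Not balanced


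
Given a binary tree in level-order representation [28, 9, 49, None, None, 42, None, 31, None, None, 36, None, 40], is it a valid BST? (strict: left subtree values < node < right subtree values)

Level-order array: [28, 9, 49, None, None, 42, None, 31, None, None, 36, None, 40]
Validate using subtree bounds (lo, hi): at each node, require lo < value < hi,
then recurse left with hi=value and right with lo=value.
Preorder trace (stopping at first violation):
  at node 28 with bounds (-inf, +inf): OK
  at node 9 with bounds (-inf, 28): OK
  at node 49 with bounds (28, +inf): OK
  at node 42 with bounds (28, 49): OK
  at node 31 with bounds (28, 42): OK
  at node 36 with bounds (31, 42): OK
  at node 40 with bounds (36, 42): OK
No violation found at any node.
Result: Valid BST


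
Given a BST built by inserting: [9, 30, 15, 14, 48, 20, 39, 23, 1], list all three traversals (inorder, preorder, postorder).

Tree insertion order: [9, 30, 15, 14, 48, 20, 39, 23, 1]
Tree (level-order array): [9, 1, 30, None, None, 15, 48, 14, 20, 39, None, None, None, None, 23]
Inorder (L, root, R): [1, 9, 14, 15, 20, 23, 30, 39, 48]
Preorder (root, L, R): [9, 1, 30, 15, 14, 20, 23, 48, 39]
Postorder (L, R, root): [1, 14, 23, 20, 15, 39, 48, 30, 9]
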